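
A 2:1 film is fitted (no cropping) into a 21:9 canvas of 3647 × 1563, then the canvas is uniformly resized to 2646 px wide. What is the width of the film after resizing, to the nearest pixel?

2268 px

Fitted into 3647×1563, the film spans the height; its width is 1563 × 2/1 ≈ 3126.00 px.
The frame scales by 2646/3647 = 0.7255; 3126.00 × 0.7255 ≈ 2268.00 px.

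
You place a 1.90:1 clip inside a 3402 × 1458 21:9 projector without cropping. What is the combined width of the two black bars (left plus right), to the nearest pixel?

1.90:1 (1.900) < 21:9 (2.333), so the clip fills the height.
The clip is 1458 × 1.900 ≈ 2770.20 px wide.
Black = 3402 − 2770.20 = 631.80 px.

632 px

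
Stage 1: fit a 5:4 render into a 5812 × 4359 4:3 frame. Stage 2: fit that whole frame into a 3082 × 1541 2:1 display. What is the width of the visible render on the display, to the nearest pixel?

Inside the 5812×4359 canvas the render is height-limited at 5448.75 × 4359.00.
4:3 in 3082×1541: fills the height, so the intermediate becomes 2054.67 × 1541.00 — a scale of ×0.3535.
So the render's width is 5448.75 × 0.3535 ≈ 1926.25.

1926 px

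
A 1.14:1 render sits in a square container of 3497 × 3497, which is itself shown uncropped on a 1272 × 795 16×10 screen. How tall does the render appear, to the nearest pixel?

697 px

1.14:1 in 3497×3497: fills the width, so the render is 3497.00 × 3067.54.
square in 1272×795: fills the height, so the intermediate becomes 795.00 × 795.00 — a scale of ×0.2273.
The render scales with it: height 3067.54 × 0.2273 ≈ 697.37.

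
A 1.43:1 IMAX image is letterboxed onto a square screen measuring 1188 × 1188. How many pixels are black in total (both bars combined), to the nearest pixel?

1.43:1 IMAX (1.430) > square (1.000), so the image fills the width.
That makes the image 830.7692 px tall (1188 / 1.430).
Leftover height: 1188 − 830.7692 = 357.2308 px.
That's 357.2308 × 1188 ≈ 424390 black pixels.

424390 pixels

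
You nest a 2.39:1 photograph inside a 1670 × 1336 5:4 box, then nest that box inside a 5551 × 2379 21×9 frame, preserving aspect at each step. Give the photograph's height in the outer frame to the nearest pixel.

First fit — 2.39:1 into 1670×1336 spans the width: 1670.00 × 698.74.
5:4 in 5551×2379: fills the height, so the intermediate becomes 2973.75 × 2379.00 — a scale of ×1.7807.
Applying the same ×1.7807: 698.74 → 1244.25.

1244 px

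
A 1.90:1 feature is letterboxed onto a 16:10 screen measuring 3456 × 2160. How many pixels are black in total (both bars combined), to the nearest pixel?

Since 1.900 > 1.600, the feature is width-limited.
That makes the image 1818.9474 px tall (3456 / 1.900).
Black = 2160 − 1818.9474 = 341.0526 px.
Bar area = 341.0526 × 3456 ≈ 1178678 px.

1178678 pixels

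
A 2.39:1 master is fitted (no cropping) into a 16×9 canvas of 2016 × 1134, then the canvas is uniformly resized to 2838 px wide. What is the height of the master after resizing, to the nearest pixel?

1187 px

In the 2016×1134 frame the master fills the width: height = 2016 / 2.390 ≈ 843.51 px.
Resizing to 2838 px wide multiplies everything by 1.4077: 843.51 → 1187.45 px.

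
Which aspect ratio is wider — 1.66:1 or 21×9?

21×9

1.66 and 21×9 = 2.333; 2.333 > 1.66.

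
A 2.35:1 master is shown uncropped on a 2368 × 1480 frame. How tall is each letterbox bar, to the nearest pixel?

236 px

2.35:1 is wider than 16×10, so it spans the full width.
Content height = 2368 / 2.350 ≈ 1007.66 px.
1480 − 1007.66 = 472.34 px of bars (236.17 each).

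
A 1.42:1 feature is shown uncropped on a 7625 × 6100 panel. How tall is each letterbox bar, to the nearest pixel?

Since 1.420 > 1.250, the feature is width-limited.
The feature is 7625 / 1.420 ≈ 5369.72 px tall.
Black = 6100 − 5369.72 = 730.28 px, or 365.14 per bar.

365 px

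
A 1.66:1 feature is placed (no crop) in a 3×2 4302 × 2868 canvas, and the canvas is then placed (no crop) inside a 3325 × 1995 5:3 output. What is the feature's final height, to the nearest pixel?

Inside the 4302×2868 canvas the feature is width-limited at 4302.00 × 2591.57.
3×2 in 3325×1995: fills the height, so the intermediate becomes 2992.50 × 1995.00 — a scale of ×0.6956.
So the feature's height is 2591.57 × 0.6956 ≈ 1802.71.

1803 px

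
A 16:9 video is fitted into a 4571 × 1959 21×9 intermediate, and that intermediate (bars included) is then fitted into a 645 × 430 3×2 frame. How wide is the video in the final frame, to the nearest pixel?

491 px

First fit — 16:9 into 4571×1959 spans the height: 3482.67 × 1959.00.
21×9 in 645×430: fills the width, so the intermediate becomes 645.00 × 276.43 — a scale of ×0.1411.
So the video's width is 3482.67 × 0.1411 ≈ 491.43.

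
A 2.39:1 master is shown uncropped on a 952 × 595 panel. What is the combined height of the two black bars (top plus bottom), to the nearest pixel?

2.39:1 (2.390) > 16:10 (1.600), so the master fills the width.
Content height = 952 / 2.390 ≈ 398.33 px.
Leftover height: 595 − 398.33 = 196.67 px.

197 px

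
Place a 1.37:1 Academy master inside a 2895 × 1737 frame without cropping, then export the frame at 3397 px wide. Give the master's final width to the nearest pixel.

2792 px

In the 2895×1737 frame the master fills the height: width = 1737 × 1.370 ≈ 2379.69 px.
The frame scales by 3397/2895 = 1.1734; 2379.69 × 1.1734 ≈ 2792.33 px.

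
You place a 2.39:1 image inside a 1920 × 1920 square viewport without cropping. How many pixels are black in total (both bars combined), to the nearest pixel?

2.39:1 (2.390) > square (1.000), so the image fills the width.
Content height = 1920 / 2.390 ≈ 803.3473 px.
Leftover height: 1920 − 803.3473 = 1116.6527 px.
Across the 1920-px span: 1116.6527 × 1920 ≈ 2143973 px.

2143973 pixels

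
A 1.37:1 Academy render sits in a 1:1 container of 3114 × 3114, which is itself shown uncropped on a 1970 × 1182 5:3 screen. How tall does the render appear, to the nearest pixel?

863 px

1.37:1 Academy in 3114×3114: fills the width, so the render is 3114.00 × 2272.99.
The 1:1 canvas is height-limited in 1970×1182, giving 1182.00 × 1182.00; scale factor 0.3796.
The render scales with it: height 2272.99 × 0.3796 ≈ 862.77.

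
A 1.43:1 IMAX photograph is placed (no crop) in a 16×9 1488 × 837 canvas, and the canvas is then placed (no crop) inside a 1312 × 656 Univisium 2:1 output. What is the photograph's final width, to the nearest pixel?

938 px

First fit — 1.43:1 IMAX into 1488×837 spans the height: 1196.91 × 837.00.
16×9 in 1312×656: fills the height, so the intermediate becomes 1166.22 × 656.00 — a scale of ×0.7838.
So the photograph's width is 1196.91 × 0.7838 ≈ 938.08.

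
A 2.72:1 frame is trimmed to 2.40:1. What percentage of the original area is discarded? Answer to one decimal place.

The height stays; only width is cut (since 2.40:1 is narrower than 2.72:1).
Area ratio = (2.400)/(2.720) = 88.24%; the remaining 11.76% is cropped out.

11.8%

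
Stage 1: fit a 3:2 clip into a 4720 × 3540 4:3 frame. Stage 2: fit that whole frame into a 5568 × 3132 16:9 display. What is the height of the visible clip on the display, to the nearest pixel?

2784 px

Inside the 4720×3540 canvas the clip is width-limited at 4720.00 × 3146.67.
4:3 in 5568×3132: fills the height, so the intermediate becomes 4176.00 × 3132.00 — a scale of ×0.8847.
Applying the same ×0.8847: 3146.67 → 2784.00.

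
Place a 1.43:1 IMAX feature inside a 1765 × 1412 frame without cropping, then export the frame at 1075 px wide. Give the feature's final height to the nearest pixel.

752 px

Fitted into 1765×1412, the feature spans the width; its height is 1765 / 1.430 ≈ 1234.27 px.
Resizing to 1075 px wide multiplies everything by 0.6091: 1234.27 → 751.75 px.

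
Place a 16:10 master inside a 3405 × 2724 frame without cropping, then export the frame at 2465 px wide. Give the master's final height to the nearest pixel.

In the 3405×2724 frame the master fills the width: height = 3405 × 10/16 ≈ 2128.12 px.
Resizing to 2465 px wide multiplies everything by 0.7239: 2128.12 → 1540.62 px.

1541 px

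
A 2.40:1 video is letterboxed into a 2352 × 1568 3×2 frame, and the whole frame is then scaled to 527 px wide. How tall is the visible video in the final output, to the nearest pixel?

220 px

In the 2352×1568 frame the video fills the width: height = 2352 / 2.400 ≈ 980.00 px.
The frame scales by 527/2352 = 0.2241; 980.00 × 0.2241 ≈ 219.58 px.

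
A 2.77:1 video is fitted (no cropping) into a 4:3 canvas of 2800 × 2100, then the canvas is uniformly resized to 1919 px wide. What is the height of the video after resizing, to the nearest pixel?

693 px

At 2800×2100 the video is width-limited, so height = 2800 / 2.770 ≈ 1010.83 px.
Scaling 2800 → 1919 is ×0.6854, so the height becomes 1010.83 × 0.6854 ≈ 692.78 px.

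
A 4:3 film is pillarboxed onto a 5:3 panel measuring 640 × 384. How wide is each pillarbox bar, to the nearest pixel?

64 px

4:3 (1.333) < 5:3 (1.667), so the film fills the height.
That makes the image 512.00 px wide (384 × 4/3).
640 − 512.00 = 128.00 px of bars (64.00 each).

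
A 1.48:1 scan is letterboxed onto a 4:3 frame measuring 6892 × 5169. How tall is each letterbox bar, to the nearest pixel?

Since 1.480 > 1.333, the scan is width-limited.
Content height = 6892 / 1.480 ≈ 4656.76 px.
Black = 5169 − 4656.76 = 512.24 px, or 256.12 per bar.

256 px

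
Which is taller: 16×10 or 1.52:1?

1.52:1

16×10 = 1.6 and 1.52; 1.6 > 1.52. The smaller width-to-height ratio is the taller frame.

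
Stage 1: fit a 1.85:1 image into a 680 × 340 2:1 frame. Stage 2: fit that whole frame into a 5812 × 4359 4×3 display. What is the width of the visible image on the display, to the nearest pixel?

Inside the 680×340 canvas the image is height-limited at 629.00 × 340.00.
2:1 in 5812×4359: fills the width, so the intermediate becomes 5812.00 × 2906.00 — a scale of ×8.5471.
Applying the same ×8.5471: 629.00 → 5376.10.

5376 px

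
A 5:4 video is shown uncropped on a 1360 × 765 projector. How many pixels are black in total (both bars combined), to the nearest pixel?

308869 pixels

5:4 (1.250) < 16×9 (1.778), so the video fills the height.
Content width = 765 × 5/4 ≈ 956.2500 px.
1360 − 956.2500 = 403.7500 px of bars.
Bar area = 403.7500 × 765 ≈ 308869 px.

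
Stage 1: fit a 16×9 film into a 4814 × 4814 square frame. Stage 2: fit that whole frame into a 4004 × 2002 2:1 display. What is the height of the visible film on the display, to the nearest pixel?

16×9 in 4814×4814: fills the width, so the film is 4814.00 × 2707.88.
square in 4004×2002: fills the height, so the intermediate becomes 2002.00 × 2002.00 — a scale of ×0.4159.
Applying the same ×0.4159: 2707.88 → 1126.12.

1126 px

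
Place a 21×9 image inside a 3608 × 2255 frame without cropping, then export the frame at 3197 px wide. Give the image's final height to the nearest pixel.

In the 3608×2255 frame the image fills the width: height = 3608 × 9/21 ≈ 1546.29 px.
Resizing to 3197 px wide multiplies everything by 0.8861: 1546.29 → 1370.14 px.

1370 px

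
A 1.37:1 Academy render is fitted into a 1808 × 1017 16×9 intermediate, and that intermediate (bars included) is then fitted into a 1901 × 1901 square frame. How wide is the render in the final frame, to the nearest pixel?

Inside the 1808×1017 canvas the render is height-limited at 1393.29 × 1017.00.
The 16×9 canvas is width-limited in 1901×1901, giving 1901.00 × 1069.31; scale factor 1.0514.
So the render's width is 1393.29 × 1.0514 ≈ 1464.96.

1465 px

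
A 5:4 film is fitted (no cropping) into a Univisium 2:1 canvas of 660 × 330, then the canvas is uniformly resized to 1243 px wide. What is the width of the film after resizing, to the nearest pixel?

777 px

In the 660×330 frame the film fills the height: width = 330 × 5/4 ≈ 412.50 px.
Resizing to 1243 px wide multiplies everything by 1.8833: 412.50 → 776.88 px.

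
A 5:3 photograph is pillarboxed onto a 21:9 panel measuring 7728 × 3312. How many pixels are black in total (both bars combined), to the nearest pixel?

7312896 pixels

Since 1.667 < 2.333, the photograph is height-limited.
That makes the image 5520.0000 px wide (3312 × 5/3).
Leftover width: 7728 − 5520.0000 = 2208.0000 px.
Bar area = 2208.0000 × 3312 ≈ 7312896 px.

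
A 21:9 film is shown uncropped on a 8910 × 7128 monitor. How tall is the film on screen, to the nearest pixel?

3819 px

21:9 is wider than 5:4, so it spans the full width.
The film is 8910 × 9/21 ≈ 3818.57 px tall.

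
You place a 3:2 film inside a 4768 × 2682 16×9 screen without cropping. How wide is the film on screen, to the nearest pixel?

3:2 is narrower than 16×9, so it spans the full height.
The film is 2682 × 3/2 ≈ 4023.00 px wide.

4023 px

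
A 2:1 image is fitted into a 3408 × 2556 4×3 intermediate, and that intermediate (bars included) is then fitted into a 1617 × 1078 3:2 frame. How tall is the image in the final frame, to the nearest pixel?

2:1 in 3408×2556: fills the width, so the image is 3408.00 × 1704.00.
4×3 in 1617×1078: fills the height, so the intermediate becomes 1437.33 × 1078.00 — a scale of ×0.4218.
So the image's height is 1704.00 × 0.4218 ≈ 718.67.

719 px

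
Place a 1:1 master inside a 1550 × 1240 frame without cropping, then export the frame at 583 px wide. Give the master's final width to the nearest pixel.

Fitted into 1550×1240, the master spans the height; its width is 1240 × 1/1 ≈ 1240.00 px.
Scaling 1550 → 583 is ×0.3761, so the width becomes 1240.00 × 0.3761 ≈ 466.40 px.

466 px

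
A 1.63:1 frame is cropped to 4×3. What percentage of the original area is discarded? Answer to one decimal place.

18.2%

Going from 1.63:1 to 4×3 means cutting width while keeping height.
Fraction kept = (1.333)/(1.630) ≈ 81.80%, so 18.20% is lost.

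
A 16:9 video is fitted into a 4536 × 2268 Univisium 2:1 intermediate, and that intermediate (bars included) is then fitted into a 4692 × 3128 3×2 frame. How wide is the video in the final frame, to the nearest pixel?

16:9 in 4536×2268: fills the height, so the video is 4032.00 × 2268.00.
The Univisium 2:1 canvas is width-limited in 4692×3128, giving 4692.00 × 2346.00; scale factor 1.0344.
So the video's width is 4032.00 × 1.0344 ≈ 4170.67.

4171 px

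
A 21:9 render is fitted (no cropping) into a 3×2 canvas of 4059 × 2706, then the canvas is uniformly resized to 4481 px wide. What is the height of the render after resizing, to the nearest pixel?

1920 px

In the 4059×2706 frame the render fills the width: height = 4059 × 9/21 ≈ 1739.57 px.
Scaling 4059 → 4481 is ×1.1040, so the height becomes 1739.57 × 1.1040 ≈ 1920.43 px.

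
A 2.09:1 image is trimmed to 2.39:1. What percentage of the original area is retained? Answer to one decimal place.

87.4%

2.39:1 is wider than 2.09:1, so the crop keeps the full width and trims the height.
Area ratio = (2.090)/(2.390) = 87.45% retained.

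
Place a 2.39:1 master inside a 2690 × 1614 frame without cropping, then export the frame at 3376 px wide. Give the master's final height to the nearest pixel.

Fitted into 2690×1614, the master spans the width; its height is 2690 / 2.390 ≈ 1125.52 px.
The frame scales by 3376/2690 = 1.2550; 1125.52 × 1.2550 ≈ 1412.55 px.

1413 px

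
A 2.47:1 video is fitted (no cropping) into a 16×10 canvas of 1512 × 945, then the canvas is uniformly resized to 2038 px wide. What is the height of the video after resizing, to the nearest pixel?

825 px

In the 1512×945 frame the video fills the width: height = 1512 / 2.470 ≈ 612.15 px.
The frame scales by 2038/1512 = 1.3479; 612.15 × 1.3479 ≈ 825.10 px.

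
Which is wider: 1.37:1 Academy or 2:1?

1.37 and 2; 2 > 1.37.

2:1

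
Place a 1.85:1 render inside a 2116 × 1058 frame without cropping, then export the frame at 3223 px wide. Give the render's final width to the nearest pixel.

In the 2116×1058 frame the render fills the height: width = 1058 × 1.850 ≈ 1957.30 px.
Resizing to 3223 px wide multiplies everything by 1.5232: 1957.30 → 2981.28 px.

2981 px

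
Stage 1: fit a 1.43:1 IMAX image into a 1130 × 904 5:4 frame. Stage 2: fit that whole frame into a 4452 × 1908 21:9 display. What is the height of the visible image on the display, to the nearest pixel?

Inside the 1130×904 canvas the image is width-limited at 1130.00 × 790.21.
The 5:4 canvas is height-limited in 4452×1908, giving 2385.00 × 1908.00; scale factor 2.1106.
So the image's height is 790.21 × 2.1106 ≈ 1667.83.

1668 px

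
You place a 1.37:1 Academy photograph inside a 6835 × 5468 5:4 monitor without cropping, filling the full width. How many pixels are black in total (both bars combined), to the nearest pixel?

3273616 pixels

Content height = 6835 / 1.370 ≈ 4989.0511 px.
Black = 5468 − 4989.0511 = 478.9489 px.
That's 478.9489 × 6835 ≈ 3273616 black pixels.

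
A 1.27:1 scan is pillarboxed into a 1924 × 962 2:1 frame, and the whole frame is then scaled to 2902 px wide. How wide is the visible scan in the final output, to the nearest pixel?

Fitted into 1924×962, the scan spans the height; its width is 962 × 1.270 ≈ 1221.74 px.
The frame scales by 2902/1924 = 1.5083; 1221.74 × 1.5083 ≈ 1842.77 px.

1843 px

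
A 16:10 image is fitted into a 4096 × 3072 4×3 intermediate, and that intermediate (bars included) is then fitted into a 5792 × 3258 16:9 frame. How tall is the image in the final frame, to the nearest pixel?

2715 px

Inside the 4096×3072 canvas the image is width-limited at 4096.00 × 2560.00.
Second fit — the 4×3 canvas into 5792×3258 spans the height: 4344.00 × 3258.00 (×1.0605 from 4096×3072).
The image scales with it: height 2560.00 × 1.0605 ≈ 2715.00.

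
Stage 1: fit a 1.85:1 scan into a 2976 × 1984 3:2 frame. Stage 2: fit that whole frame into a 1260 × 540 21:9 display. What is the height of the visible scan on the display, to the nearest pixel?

Inside the 2976×1984 canvas the scan is width-limited at 2976.00 × 1608.65.
The 3:2 canvas is height-limited in 1260×540, giving 810.00 × 540.00; scale factor 0.2722.
The scan scales with it: height 1608.65 × 0.2722 ≈ 437.84.

438 px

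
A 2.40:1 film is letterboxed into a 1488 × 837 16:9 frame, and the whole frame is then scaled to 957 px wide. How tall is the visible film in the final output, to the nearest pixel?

In the 1488×837 frame the film fills the width: height = 1488 / 2.400 ≈ 620.00 px.
Resizing to 957 px wide multiplies everything by 0.6431: 620.00 → 398.75 px.

399 px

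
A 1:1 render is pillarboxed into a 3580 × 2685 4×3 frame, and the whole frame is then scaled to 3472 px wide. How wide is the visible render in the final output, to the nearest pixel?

At 3580×2685 the render is height-limited, so width = 2685 × 1/1 ≈ 2685.00 px.
The frame scales by 3472/3580 = 0.9698; 2685.00 × 0.9698 ≈ 2604.00 px.

2604 px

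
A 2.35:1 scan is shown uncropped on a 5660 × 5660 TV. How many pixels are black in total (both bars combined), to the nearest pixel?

Since 2.350 > 1.000, the scan is width-limited.
Content height = 5660 / 2.350 ≈ 2408.5106 px.
Leftover height: 5660 − 2408.5106 = 3251.4894 px.
Bar area = 3251.4894 × 5660 ≈ 18403430 px.

18403430 pixels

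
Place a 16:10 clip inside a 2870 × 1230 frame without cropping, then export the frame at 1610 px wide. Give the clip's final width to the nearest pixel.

1104 px

At 2870×1230 the clip is height-limited, so width = 1230 × 16/10 ≈ 1968.00 px.
Scaling 2870 → 1610 is ×0.5610, so the width becomes 1968.00 × 0.5610 ≈ 1104.00 px.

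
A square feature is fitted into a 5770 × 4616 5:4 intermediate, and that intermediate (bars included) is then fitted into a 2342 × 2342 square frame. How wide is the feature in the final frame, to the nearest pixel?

square in 5770×4616: fills the height, so the feature is 4616.00 × 4616.00.
5:4 in 2342×2342: fills the width, so the intermediate becomes 2342.00 × 1873.60 — a scale of ×0.4059.
So the feature's width is 4616.00 × 0.4059 ≈ 1873.60.

1874 px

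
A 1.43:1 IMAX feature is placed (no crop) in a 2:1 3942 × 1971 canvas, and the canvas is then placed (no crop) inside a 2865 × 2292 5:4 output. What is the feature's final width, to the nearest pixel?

2048 px

Inside the 3942×1971 canvas the feature is height-limited at 2818.53 × 1971.00.
2:1 in 2865×2292: fills the width, so the intermediate becomes 2865.00 × 1432.50 — a scale of ×0.7268.
So the feature's width is 2818.53 × 0.7268 ≈ 2048.47.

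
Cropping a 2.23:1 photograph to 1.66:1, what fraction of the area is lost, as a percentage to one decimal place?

25.6%

Going from 2.23:1 to 1.66:1 means cutting width while keeping height.
Area ratio = (1.660)/(2.230) = 74.44%; the remaining 25.56% is cropped out.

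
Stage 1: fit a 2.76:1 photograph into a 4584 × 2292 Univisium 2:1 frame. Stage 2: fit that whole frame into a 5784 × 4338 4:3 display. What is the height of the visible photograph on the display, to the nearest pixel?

2096 px

Inside the 4584×2292 canvas the photograph is width-limited at 4584.00 × 1660.87.
Second fit — the Univisium 2:1 canvas into 5784×4338 spans the width: 5784.00 × 2892.00 (×1.2618 from 4584×2292).
The photograph scales with it: height 1660.87 × 1.2618 ≈ 2095.65.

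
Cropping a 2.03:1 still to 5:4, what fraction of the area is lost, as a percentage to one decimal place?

Going from 2.03:1 to 5:4 means cutting width while keeping height.
(1.250)/(2.030) ≈ 0.616 of the area survives, leaving 38.42% discarded.

38.4%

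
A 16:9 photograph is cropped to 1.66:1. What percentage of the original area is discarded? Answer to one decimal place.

Going from 16:9 to 1.66:1 means cutting width while keeping height.
(1.660)/(1.778) ≈ 0.934 of the area survives, leaving 6.62% discarded.

6.6%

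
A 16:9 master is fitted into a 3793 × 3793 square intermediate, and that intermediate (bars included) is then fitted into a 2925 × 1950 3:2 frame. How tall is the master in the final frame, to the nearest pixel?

1097 px

First fit — 16:9 into 3793×3793 spans the width: 3793.00 × 2133.56.
square in 2925×1950: fills the height, so the intermediate becomes 1950.00 × 1950.00 — a scale of ×0.5141.
So the master's height is 2133.56 × 0.5141 ≈ 1096.88.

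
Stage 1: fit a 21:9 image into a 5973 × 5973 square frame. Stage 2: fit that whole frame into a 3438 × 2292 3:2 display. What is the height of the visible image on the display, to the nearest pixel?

First fit — 21:9 into 5973×5973 spans the width: 5973.00 × 2559.86.
The square canvas is height-limited in 3438×2292, giving 2292.00 × 2292.00; scale factor 0.3837.
So the image's height is 2559.86 × 0.3837 ≈ 982.29.

982 px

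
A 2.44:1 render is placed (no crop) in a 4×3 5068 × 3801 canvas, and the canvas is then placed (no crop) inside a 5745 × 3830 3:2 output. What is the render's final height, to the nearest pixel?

First fit — 2.44:1 into 5068×3801 spans the width: 5068.00 × 2077.05.
Second fit — the 4×3 canvas into 5745×3830 spans the height: 5106.67 × 3830.00 (×1.0076 from 5068×3801).
The render scales with it: height 2077.05 × 1.0076 ≈ 2092.90.

2093 px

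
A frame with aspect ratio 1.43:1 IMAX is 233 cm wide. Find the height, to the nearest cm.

163 cm

At 1.43:1 IMAX, 233 / 1.430 ≈ 162.94.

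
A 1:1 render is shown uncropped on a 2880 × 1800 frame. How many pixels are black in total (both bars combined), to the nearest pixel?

Since 1.000 < 1.600, the render is height-limited.
That makes the image 1800.0000 px wide (1800 × 1/1).
2880 − 1800.0000 = 1080.0000 px of bars.
That's 1080.0000 × 1800 ≈ 1944000 black pixels.

1944000 pixels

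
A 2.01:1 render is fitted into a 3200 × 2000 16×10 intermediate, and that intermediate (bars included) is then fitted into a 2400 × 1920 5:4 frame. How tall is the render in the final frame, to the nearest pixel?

1194 px

2.01:1 in 3200×2000: fills the width, so the render is 3200.00 × 1592.04.
Second fit — the 16×10 canvas into 2400×1920 spans the width: 2400.00 × 1500.00 (×0.7500 from 3200×2000).
The render scales with it: height 1592.04 × 0.7500 ≈ 1194.03.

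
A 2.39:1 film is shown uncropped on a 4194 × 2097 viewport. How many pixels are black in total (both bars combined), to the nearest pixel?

1435138 pixels

2.39:1 is wider than 2:1, so it spans the full width.
The film is 4194 / 2.390 ≈ 1754.8117 px tall.
Leftover height: 2097 − 1754.8117 = 342.1883 px.
That's 342.1883 × 4194 ≈ 1435138 black pixels.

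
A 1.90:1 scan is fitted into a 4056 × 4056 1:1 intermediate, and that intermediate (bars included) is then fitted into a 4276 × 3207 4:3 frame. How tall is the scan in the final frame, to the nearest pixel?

1.90:1 in 4056×4056: fills the width, so the scan is 4056.00 × 2134.74.
The 1:1 canvas is height-limited in 4276×3207, giving 3207.00 × 3207.00; scale factor 0.7907.
So the scan's height is 2134.74 × 0.7907 ≈ 1687.89.

1688 px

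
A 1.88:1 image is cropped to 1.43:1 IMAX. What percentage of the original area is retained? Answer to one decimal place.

76.1%

The height stays; only width is cut (since 1.43:1 IMAX is narrower than 1.88:1).
Area ratio = (1.430)/(1.880) = 76.06% retained.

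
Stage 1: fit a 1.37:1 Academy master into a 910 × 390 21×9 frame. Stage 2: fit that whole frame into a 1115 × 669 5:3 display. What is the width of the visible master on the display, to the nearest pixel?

655 px

Inside the 910×390 canvas the master is height-limited at 534.30 × 390.00.
The 21×9 canvas is width-limited in 1115×669, giving 1115.00 × 477.86; scale factor 1.2253.
The master scales with it: width 534.30 × 1.2253 ≈ 654.66.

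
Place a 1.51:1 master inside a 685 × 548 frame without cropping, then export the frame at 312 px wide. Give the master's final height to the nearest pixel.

207 px

Fitted into 685×548, the master spans the width; its height is 685 / 1.510 ≈ 453.64 px.
Resizing to 312 px wide multiplies everything by 0.4555: 453.64 → 206.62 px.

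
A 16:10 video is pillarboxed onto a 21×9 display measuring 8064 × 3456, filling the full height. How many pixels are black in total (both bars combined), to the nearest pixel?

8758886 pixels

That makes the image 5529.6000 px wide (3456 × 16/10).
Black = 8064 − 5529.6000 = 2534.4000 px.
Across the 3456-px span: 2534.4000 × 3456 ≈ 8758886 px.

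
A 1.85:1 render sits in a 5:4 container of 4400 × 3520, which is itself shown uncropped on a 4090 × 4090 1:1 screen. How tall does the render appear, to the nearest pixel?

First fit — 1.85:1 into 4400×3520 spans the width: 4400.00 × 2378.38.
The 5:4 canvas is width-limited in 4090×4090, giving 4090.00 × 3272.00; scale factor 0.9295.
The render scales with it: height 2378.38 × 0.9295 ≈ 2210.81.

2211 px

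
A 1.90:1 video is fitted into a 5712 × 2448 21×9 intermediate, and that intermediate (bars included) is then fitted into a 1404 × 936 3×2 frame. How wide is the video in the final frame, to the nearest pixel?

Inside the 5712×2448 canvas the video is height-limited at 4651.20 × 2448.00.
The 21×9 canvas is width-limited in 1404×936, giving 1404.00 × 601.71; scale factor 0.2458.
The video scales with it: width 4651.20 × 0.2458 ≈ 1143.26.

1143 px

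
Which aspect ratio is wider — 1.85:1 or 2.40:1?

1.85 and 2.4; 2.4 > 1.85.

2.40:1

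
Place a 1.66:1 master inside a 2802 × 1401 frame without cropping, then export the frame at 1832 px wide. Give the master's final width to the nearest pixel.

In the 2802×1401 frame the master fills the height: width = 1401 × 1.660 ≈ 2325.66 px.
The frame scales by 1832/2802 = 0.6538; 2325.66 × 0.6538 ≈ 1520.56 px.

1521 px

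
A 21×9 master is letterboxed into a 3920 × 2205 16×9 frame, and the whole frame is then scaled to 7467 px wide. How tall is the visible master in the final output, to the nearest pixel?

Fitted into 3920×2205, the master spans the width; its height is 3920 × 9/21 ≈ 1680.00 px.
Resizing to 7467 px wide multiplies everything by 1.9048: 1680.00 → 3200.14 px.

3200 px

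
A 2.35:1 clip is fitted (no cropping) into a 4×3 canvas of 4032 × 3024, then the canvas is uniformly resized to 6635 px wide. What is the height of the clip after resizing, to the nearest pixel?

2823 px

Fitted into 4032×3024, the clip spans the width; its height is 4032 / 2.350 ≈ 1715.74 px.
Scaling 4032 → 6635 is ×1.6456, so the height becomes 1715.74 × 1.6456 ≈ 2823.40 px.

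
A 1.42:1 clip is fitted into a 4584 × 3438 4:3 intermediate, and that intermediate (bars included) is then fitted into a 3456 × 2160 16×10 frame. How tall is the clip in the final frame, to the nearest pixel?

2028 px

Inside the 4584×3438 canvas the clip is width-limited at 4584.00 × 3228.17.
4:3 in 3456×2160: fills the height, so the intermediate becomes 2880.00 × 2160.00 — a scale of ×0.6283.
Applying the same ×0.6283: 3228.17 → 2028.17.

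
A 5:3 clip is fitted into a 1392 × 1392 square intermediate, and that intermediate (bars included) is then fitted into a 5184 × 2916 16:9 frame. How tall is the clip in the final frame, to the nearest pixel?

1750 px

5:3 in 1392×1392: fills the width, so the clip is 1392.00 × 835.20.
square in 5184×2916: fills the height, so the intermediate becomes 2916.00 × 2916.00 — a scale of ×2.0948.
So the clip's height is 835.20 × 2.0948 ≈ 1749.60.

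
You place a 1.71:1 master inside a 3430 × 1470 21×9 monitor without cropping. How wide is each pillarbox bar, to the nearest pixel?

1.71:1 is narrower than 21×9, so it spans the full height.
Content width = 1470 × 1.710 ≈ 2513.70 px.
Leftover width: 3430 − 2513.70 = 916.30 px → 458.15 each side.

458 px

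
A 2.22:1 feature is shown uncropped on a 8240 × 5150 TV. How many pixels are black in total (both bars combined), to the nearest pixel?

2.22:1 is wider than 16×10, so it spans the full width.
Content height = 8240 / 2.220 ≈ 3711.7117 px.
5150 − 3711.7117 = 1438.2883 px of bars.
That's 1438.2883 × 8240 ≈ 11851495 black pixels.

11851495 pixels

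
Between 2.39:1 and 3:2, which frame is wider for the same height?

2.39 and 3:2 = 1.5; 2.39 > 1.5.

2.39:1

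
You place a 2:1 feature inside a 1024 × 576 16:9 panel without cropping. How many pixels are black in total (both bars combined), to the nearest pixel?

65536 pixels

2:1 is wider than 16:9, so it spans the full width.
That makes the image 512.0000 px tall (1024 × 1/2).
Black = 576 − 512.0000 = 64.0000 px.
Bar area = 64.0000 × 1024 ≈ 65536 px.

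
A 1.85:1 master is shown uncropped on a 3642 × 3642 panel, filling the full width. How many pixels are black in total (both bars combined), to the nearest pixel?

The master is 3642 / 1.850 ≈ 1968.6486 px tall.
Black = 3642 − 1968.6486 = 1673.3514 px.
Across the 3642-px span: 1673.3514 × 3642 ≈ 6094346 px.

6094346 pixels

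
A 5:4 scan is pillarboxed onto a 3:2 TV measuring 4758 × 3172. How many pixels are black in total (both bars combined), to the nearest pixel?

5:4 is narrower than 3:2, so it spans the full height.
That makes the image 3965.0000 px wide (3172 × 5/4).
Black = 4758 − 3965.0000 = 793.0000 px.
That's 793.0000 × 3172 ≈ 2515396 black pixels.

2515396 pixels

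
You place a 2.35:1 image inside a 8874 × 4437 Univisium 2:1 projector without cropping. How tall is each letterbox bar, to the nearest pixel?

2.35:1 (2.350) > Univisium 2:1 (2.000), so the image fills the width.
Content height = 8874 / 2.350 ≈ 3776.17 px.
Black = 4437 − 3776.17 = 660.83 px, or 330.41 per bar.

330 px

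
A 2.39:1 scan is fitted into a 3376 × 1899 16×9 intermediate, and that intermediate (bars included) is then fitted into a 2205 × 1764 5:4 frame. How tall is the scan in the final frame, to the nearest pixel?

Inside the 3376×1899 canvas the scan is width-limited at 3376.00 × 1412.55.
16×9 in 2205×1764: fills the width, so the intermediate becomes 2205.00 × 1240.31 — a scale of ×0.6531.
So the scan's height is 1412.55 × 0.6531 ≈ 922.59.

923 px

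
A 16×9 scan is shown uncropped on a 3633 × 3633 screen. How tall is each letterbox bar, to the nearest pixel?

795 px

16×9 is wider than 1:1, so it spans the full width.
Content height = 3633 × 9/16 ≈ 2043.56 px.
3633 − 2043.56 = 1589.44 px of bars (794.72 each).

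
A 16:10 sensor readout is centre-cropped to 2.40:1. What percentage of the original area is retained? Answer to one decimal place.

66.7%

Going from 16:10 to 2.40:1 means cutting height while keeping width.
Area ratio = (1.600)/(2.400) = 66.67% retained.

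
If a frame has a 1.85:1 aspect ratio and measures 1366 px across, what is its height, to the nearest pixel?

738 px

Height = 1366 / 1.850 = 738.38.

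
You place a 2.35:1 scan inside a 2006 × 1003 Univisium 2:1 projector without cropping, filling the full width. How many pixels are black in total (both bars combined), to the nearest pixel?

299662 pixels

Content height = 2006 / 2.350 ≈ 853.6170 px.
1003 − 853.6170 = 149.3830 px of bars.
That's 149.3830 × 2006 ≈ 299662 black pixels.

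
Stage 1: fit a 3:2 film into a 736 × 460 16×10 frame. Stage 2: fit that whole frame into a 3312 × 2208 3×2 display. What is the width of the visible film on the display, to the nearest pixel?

3105 px

First fit — 3:2 into 736×460 spans the height: 690.00 × 460.00.
The 16×10 canvas is width-limited in 3312×2208, giving 3312.00 × 2070.00; scale factor 4.5000.
Applying the same ×4.5000: 690.00 → 3105.00.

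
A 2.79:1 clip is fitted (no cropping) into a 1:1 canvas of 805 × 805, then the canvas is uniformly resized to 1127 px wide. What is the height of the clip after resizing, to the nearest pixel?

404 px

At 805×805 the clip is width-limited, so height = 805 / 2.790 ≈ 288.53 px.
Resizing to 1127 px wide multiplies everything by 1.4000: 288.53 → 403.94 px.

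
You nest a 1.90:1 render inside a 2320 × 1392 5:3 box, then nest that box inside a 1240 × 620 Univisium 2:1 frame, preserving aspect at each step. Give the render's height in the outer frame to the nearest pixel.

Inside the 2320×1392 canvas the render is width-limited at 2320.00 × 1221.05.
The 5:3 canvas is height-limited in 1240×620, giving 1033.33 × 620.00; scale factor 0.4454.
Applying the same ×0.4454: 1221.05 → 543.86.

544 px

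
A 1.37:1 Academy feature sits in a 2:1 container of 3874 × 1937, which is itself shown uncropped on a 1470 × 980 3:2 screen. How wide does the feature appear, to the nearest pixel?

1007 px

Inside the 3874×1937 canvas the feature is height-limited at 2653.69 × 1937.00.
The 2:1 canvas is width-limited in 1470×980, giving 1470.00 × 735.00; scale factor 0.3795.
The feature scales with it: width 2653.69 × 0.3795 ≈ 1006.95.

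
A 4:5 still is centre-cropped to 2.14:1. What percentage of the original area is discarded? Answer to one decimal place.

Going from 4:5 to 2.14:1 means cutting height while keeping width.
Area ratio = (0.800)/(2.140) = 37.38%; the remaining 62.62% is cropped out.

62.6%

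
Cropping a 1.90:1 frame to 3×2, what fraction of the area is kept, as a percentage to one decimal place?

78.9%

The height stays; only width is cut (since 3×2 is narrower than 1.90:1).
Fraction kept = (1.500)/(1.900) ≈ 78.95%.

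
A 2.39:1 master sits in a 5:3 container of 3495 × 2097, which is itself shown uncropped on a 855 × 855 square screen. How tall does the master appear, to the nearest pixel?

358 px

Inside the 3495×2097 canvas the master is width-limited at 3495.00 × 1462.34.
5:3 in 855×855: fills the width, so the intermediate becomes 855.00 × 513.00 — a scale of ×0.2446.
So the master's height is 1462.34 × 0.2446 ≈ 357.74.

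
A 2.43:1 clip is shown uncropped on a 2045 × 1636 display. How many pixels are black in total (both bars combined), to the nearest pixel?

1624622 pixels

Since 2.430 > 1.250, the clip is width-limited.
That makes the image 841.5638 px tall (2045 / 2.430).
1636 − 841.5638 = 794.4362 px of bars.
Across the 2045-px span: 794.4362 × 2045 ≈ 1624622 px.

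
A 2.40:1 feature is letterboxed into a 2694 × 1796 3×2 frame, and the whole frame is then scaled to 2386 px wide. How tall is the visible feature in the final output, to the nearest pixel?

994 px

In the 2694×1796 frame the feature fills the width: height = 2694 / 2.400 ≈ 1122.50 px.
Scaling 2694 → 2386 is ×0.8857, so the height becomes 1122.50 × 0.8857 ≈ 994.17 px.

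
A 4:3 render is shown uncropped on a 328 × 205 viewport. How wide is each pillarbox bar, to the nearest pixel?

4:3 is narrower than 16:10, so it spans the full height.
That makes the image 273.33 px wide (205 × 4/3).
328 − 273.33 = 54.67 px of bars (27.33 each).

27 px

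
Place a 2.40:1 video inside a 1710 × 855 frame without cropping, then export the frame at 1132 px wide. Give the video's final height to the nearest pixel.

Fitted into 1710×855, the video spans the width; its height is 1710 / 2.400 ≈ 712.50 px.
Resizing to 1132 px wide multiplies everything by 0.6620: 712.50 → 471.67 px.

472 px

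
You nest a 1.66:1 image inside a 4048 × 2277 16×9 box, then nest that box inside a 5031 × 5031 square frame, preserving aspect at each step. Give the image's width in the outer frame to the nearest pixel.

First fit — 1.66:1 into 4048×2277 spans the height: 3779.82 × 2277.00.
16×9 in 5031×5031: fills the width, so the intermediate becomes 5031.00 × 2829.94 — a scale of ×1.2428.
So the image's width is 3779.82 × 1.2428 ≈ 4697.70.

4698 px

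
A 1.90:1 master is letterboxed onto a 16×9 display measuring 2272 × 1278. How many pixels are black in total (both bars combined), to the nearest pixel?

1.90:1 (1.900) > 16×9 (1.778), so the master fills the width.
Content height = 2272 / 1.900 ≈ 1195.7895 px.
1278 − 1195.7895 = 82.2105 px of bars.
Bar area = 82.2105 × 2272 ≈ 186782 px.

186782 pixels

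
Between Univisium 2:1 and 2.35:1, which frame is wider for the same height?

2.35:1

Univisium 2:1 = 2 and 2.35; 2.35 > 2.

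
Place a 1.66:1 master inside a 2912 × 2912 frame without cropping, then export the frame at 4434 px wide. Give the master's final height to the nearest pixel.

In the 2912×2912 frame the master fills the width: height = 2912 / 1.660 ≈ 1754.22 px.
Resizing to 4434 px wide multiplies everything by 1.5227: 1754.22 → 2671.08 px.

2671 px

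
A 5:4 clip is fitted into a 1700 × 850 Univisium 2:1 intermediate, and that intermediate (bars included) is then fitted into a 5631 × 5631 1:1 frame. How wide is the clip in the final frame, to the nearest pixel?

3519 px

5:4 in 1700×850: fills the height, so the clip is 1062.50 × 850.00.
Second fit — the Univisium 2:1 canvas into 5631×5631 spans the width: 5631.00 × 2815.50 (×3.3124 from 1700×850).
Applying the same ×3.3124: 1062.50 → 3519.38.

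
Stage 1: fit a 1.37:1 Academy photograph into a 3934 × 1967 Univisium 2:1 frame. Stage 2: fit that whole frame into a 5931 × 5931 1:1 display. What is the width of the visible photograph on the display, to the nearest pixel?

4063 px

1.37:1 Academy in 3934×1967: fills the height, so the photograph is 2694.79 × 1967.00.
Second fit — the Univisium 2:1 canvas into 5931×5931 spans the width: 5931.00 × 2965.50 (×1.5076 from 3934×1967).
Applying the same ×1.5076: 2694.79 → 4062.74.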